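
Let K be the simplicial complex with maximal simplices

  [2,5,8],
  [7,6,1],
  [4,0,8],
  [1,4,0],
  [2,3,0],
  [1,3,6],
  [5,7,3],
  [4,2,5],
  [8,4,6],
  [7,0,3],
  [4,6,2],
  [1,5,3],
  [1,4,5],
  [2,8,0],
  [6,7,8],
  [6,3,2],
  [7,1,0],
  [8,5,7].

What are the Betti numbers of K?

We work with the vertex ordering 0 < 1 < 2 < 3 < 4 < 5 < 6 < 7 < 8. The simplices of K, each written with vertices in increasing order, are:

  0-simplices (9): [0], [1], [2], [3], [4], [5], [6], [7], [8]
  1-simplices (27): (27 of them)
  2-simplices (18): [0,1,4], [0,1,7], [0,2,3], [0,2,8], [0,3,7], [0,4,8], [1,3,5], [1,3,6], [1,4,5], [1,6,7], [2,3,6], [2,4,5], [2,4,6], [2,5,8], [3,5,7], [4,6,8], [5,7,8], [6,7,8]

giving chain groups C_0 ≅ Z^9, C_1 ≅ Z^27, C_2 ≅ Z^18.

∂_1: C_1 → C_0 sends each edge [p,q] (with p < q) to q − p. For instance
  ∂[2,3] = [3] − [2].
The 9×27 boundary matrix has rank 8 and Smith normal form diag(1,1,1,1,1,1,1,1).

Boundary ∂_2: C_2 → C_1 acts by ∂[p,q,r] = [q,r] − [p,r] + [p,q]. For instance
  ∂[3,5,7] = [5,7] − [3,7] + [3,5],
  ∂[0,3,7] = [3,7] − [0,7] + [0,3].
As a 27×18 matrix over Z this has rank 18, with invariant factors (1,1,1,1,1,1,1,1,1,1,1,1,1,1,1,1,1,2).

From H_k ≅ ker(∂_k) / im(∂_{k+1}) we obtain:

  H_0: rank C_0 − rank ∂_1 = 9 − 8 = 1, and the invariant factors of ∂_1 are all 1, so H_0 ≅ Z.
  H_1: rank ker ∂_1 − rank ∂_2 = (27 − 8) − 18 = 1, and ∂_2 has invariant factor 2 > 1, so H_1 ≅ Z ⊕ Z/2Z.
  H_2: rank ker ∂_2 − rank ∂_3 = (18 − 18) − 0 = 0, and there is no ∂_3, so H_2 ≅ 0.

(K is a triangulation of the Klein bottle.)

Hence the Betti numbers are b_0 = 1, b_1 = 1, b_2 = 0.

b_0 = 1, b_1 = 1, b_2 = 0.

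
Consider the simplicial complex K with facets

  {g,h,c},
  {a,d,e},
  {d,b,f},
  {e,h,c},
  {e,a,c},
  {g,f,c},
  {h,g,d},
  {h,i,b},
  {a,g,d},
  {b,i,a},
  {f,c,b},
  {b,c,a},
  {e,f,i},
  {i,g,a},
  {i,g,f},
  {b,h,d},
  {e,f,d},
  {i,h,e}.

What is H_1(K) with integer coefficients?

Fix the vertex order a < b < c < d < e < f < g < h < i and write every simplex with vertices in increasing order. Then dim K = 2 and the simplices of K are:

  0-simplices (9): a, b, c, d, e, f, g, h, i
  1-simplices (27): ab, ac, ad, ae, ag, ai, bc, bd, bf, bh, bi, ce, cf, cg, ch, de, df, dg, dh, ef, eh, ei, fg, fi, gh, gi, hi
  2-simplices (18): abc, abi, ace, ade, adg, agi, bcf, bdf, bdh, bhi, ceh, cfg, cgh, def, dgh, efi, ehi, fgi

so the chain groups are C_0 ≅ Z^9, C_1 ≅ Z^27, C_2 ≅ Z^18.

∂_1: C_1 → C_0 sends each edge [p,q] (with p < q) to q − p.
As a 9×27 matrix over Z this has rank 8, with invariant factors (1,1,1,1,1,1,1,1).

Boundary ∂_2: C_2 → C_1 acts by ∂[p,q,r] = [q,r] − [p,r] + [p,q]. For instance
  ∂bdf = df − bf + bd,
  ∂ceh = eh − ch + ce.
This gives a 27×18 integer matrix of rank 17; reducing to Smith normal form yields diagonal entries (1,1,1,1,1,1,1,1,1,1,1,1,1,1,1,1,1).

From H_k ≅ ker(∂_k) / im(∂_{k+1}) we obtain:

  H_1: rank ker ∂_1 − rank ∂_2 = (27 − 8) − 17 = 2, and the invariant factors of ∂_2 are all 1, so H_1 = Z^2.

H_1 = Z^2.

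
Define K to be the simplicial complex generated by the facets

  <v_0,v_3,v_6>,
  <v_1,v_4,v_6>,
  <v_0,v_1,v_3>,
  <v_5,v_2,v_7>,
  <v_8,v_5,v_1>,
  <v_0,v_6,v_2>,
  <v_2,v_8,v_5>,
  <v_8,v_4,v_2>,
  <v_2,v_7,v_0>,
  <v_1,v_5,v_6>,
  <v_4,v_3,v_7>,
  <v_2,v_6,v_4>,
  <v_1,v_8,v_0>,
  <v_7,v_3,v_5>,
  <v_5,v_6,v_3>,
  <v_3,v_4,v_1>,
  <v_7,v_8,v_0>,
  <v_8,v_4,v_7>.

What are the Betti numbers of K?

b_0 = 1, b_1 = 1, b_2 = 0.

Take the total order v_0 < v_1 < v_2 < v_3 < v_4 < v_5 < v_6 < v_7 < v_8 on the vertex set. Then K (dimension 2) consists of the simplices:

  0-simplices (9): [v_0], [v_1], [v_2], [v_3], [v_4], [v_5], [v_6], [v_7], [v_8]
  1-simplices (27): (27 of them)
  2-simplices (18): (18 of them)

giving chain groups C_0 ≅ Z^9, C_1 ≅ Z^27, C_2 ≅ Z^18.

The boundary map ∂_1: C_1 → C_0 sends each edge [p,q] (with p < q) to q − p.
As a 9×27 matrix over Z this has rank 8, with invariant factors (1,1,1,1,1,1,1,1).

∂_2: C_2 → C_1 acts by ∂[p,q,r] = [q,r] − [p,r] + [p,q]. For instance
  ∂[v_0,v_2,v_7] = [v_2,v_7] − [v_0,v_7] + [v_0,v_2],
  ∂[v_1,v_3,v_4] = [v_3,v_4] − [v_1,v_4] + [v_1,v_3].
As a 27×18 matrix over Z this has rank 18, with invariant factors (1,1,1,1,1,1,1,1,1,1,1,1,1,1,1,1,1,2).

Reading off H_k = ker ∂_k / im ∂_{k+1}:

  H_0: rank C_0 − rank ∂_1 = 9 − 8 = 1, and the invariant factors of ∂_1 are all 1, so H_0 ≅ Z.
  H_1: rank ker ∂_1 − rank ∂_2 = (27 − 8) − 18 = 1, and ∂_2 has invariant factor 2 > 1, so H_1 ≅ Z × Z/2.
  H_2: rank ker ∂_2 − rank ∂_3 = (18 − 18) − 0 = 0, and there is no ∂_3, so H_2 ≅ 0.

Hence the Betti numbers are b_0 = 1, b_1 = 1, b_2 = 0.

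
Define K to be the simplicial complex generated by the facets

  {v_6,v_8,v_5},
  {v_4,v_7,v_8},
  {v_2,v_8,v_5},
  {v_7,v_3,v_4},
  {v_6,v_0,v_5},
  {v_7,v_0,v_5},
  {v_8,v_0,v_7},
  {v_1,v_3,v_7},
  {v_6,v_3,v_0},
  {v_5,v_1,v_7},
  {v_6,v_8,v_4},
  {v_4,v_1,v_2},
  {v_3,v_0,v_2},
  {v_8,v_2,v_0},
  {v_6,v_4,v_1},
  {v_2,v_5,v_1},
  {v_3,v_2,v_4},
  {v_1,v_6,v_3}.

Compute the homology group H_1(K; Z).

H_1 = Z ⊕ Z/2.

Order the vertices as v_0 < v_1 < v_2 < v_3 < v_4 < v_5 < v_6 < v_7 < v_8. Listing each simplex with vertices in this order, K has dimension 2 with simplices:

  0-simplices (9): [v_0], [v_1], [v_2], [v_3], [v_4], [v_5], [v_6], [v_7], [v_8]
  1-simplices (27): (27 of them)
  2-simplices (18): (18 of them)

giving chain groups C_0 ≅ Z^9, C_1 ≅ Z^27, C_2 ≅ Z^18.

The boundary map ∂_1: C_1 → C_0 maps an edge to its endpoints' difference, ∂[p,q] = q − p.
The 9×27 boundary matrix has rank 8 and Smith normal form diag(1,1,1,1,1,1,1,1).

∂_2: C_2 → C_1 maps a triangle to the signed sum of its edges. For instance
  ∂[v_1,v_2,v_5] = [v_2,v_5] − [v_1,v_5] + [v_1,v_2],
  ∂[v_0,v_3,v_6] = [v_3,v_6] − [v_0,v_6] + [v_0,v_3].
The 27×18 boundary matrix has rank 18 and Smith normal form diag(1,1,1,1,1,1,1,1,1,1,1,1,1,1,1,1,1,2).

Now H_k = ker ∂_k / im ∂_{k+1}, so:

  H_1: rank ker ∂_1 − rank ∂_2 = (27 − 8) − 18 = 1, and ∂_2 has invariant factor 2 > 1, so H_1 ≅ Z ⊕ Z/2.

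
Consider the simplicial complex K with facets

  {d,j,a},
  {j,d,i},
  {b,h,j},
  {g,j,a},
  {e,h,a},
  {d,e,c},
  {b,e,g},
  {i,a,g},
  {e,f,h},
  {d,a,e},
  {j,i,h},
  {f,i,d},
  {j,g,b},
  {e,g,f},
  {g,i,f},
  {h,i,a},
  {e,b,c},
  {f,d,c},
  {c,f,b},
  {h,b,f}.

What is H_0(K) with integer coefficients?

Take the total order a < b < c < d < e < f < g < h < i < j on the vertex set. Then K (dimension 2) consists of the simplices:

  0-simplices (10): a, b, c, d, e, f, g, h, i, j
  1-simplices (30): ad, ae, ag, ah, ai, aj, bc, be, bf, bg, bh, bj, cd, ce, cf, de, df, di, dj, ef, eg, eh, fg, fh, fi, gi, gj, hi, hj, ij
  2-simplices (20): ade, adj, aeh, agi, agj, ahi, bce, bcf, beg, bfh, bgj, bhj, cde, cdf, dfi, dij, efg, efh, fgi, hij

so the chain groups are C_0 ≅ Z^10, C_1 ≅ Z^30, C_2 ≅ Z^20.

Boundary ∂_1: C_1 → C_0 is given by ∂[p,q] = [q] − [p].
The 10×30 boundary matrix has rank 9 and Smith normal form diag(1,1,1,1,1,1,1,1,1).

The boundary map ∂_2: C_2 → C_1 sends each 2-simplex [p,q,r] to [q,r] − [p,r] + [p,q]. For instance
  ∂cde = de − ce + cd,
  ∂dij = ij − dj + di.
The 30×20 boundary matrix has rank 20 and Smith normal form diag(1,1,1,1,1,1,1,1,1,1,1,1,1,1,1,1,1,1,1,2).

From H_k ≅ ker(∂_k) / im(∂_{k+1}) we obtain:

  H_0: rank C_0 − rank ∂_1 = 10 − 9 = 1, and the invariant factors of ∂_1 are all 1, so H_0 = Z.

H_0 ≅ Z.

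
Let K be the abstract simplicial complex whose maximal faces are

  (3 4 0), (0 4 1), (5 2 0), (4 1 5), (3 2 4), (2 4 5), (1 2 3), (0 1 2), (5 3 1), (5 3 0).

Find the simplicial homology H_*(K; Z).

H_0 = Z,  H_1 = Z/2,  H_2 = 0.

Order the vertices as 0 < 1 < 2 < 3 < 4 < 5. Listing each simplex with vertices in this order, K has dimension 2 with simplices:

  0-simplices (6): [0], [1], [2], [3], [4], [5]
  1-simplices (15): [0,1], [0,2], [0,3], [0,4], [0,5], [1,2], [1,3], [1,4], [1,5], [2,3], [2,4], [2,5], [3,4], [3,5], [4,5]
  2-simplices (10): [0,1,2], [0,1,4], [0,2,5], [0,3,4], [0,3,5], [1,2,3], [1,3,5], [1,4,5], [2,3,4], [2,4,5]

Hence C_0 ≅ Z^6, C_1 ≅ Z^15, C_2 ≅ Z^10.

Boundary ∂_1: C_1 → C_0 sends each edge [p,q] (with p < q) to q − p.
The resulting 6×15 matrix has rank 5, and its Smith normal form has invariant factors (1,1,1,1,1).

The boundary map ∂_2: C_2 → C_1 maps a triangle to the signed sum of its edges. For instance
  ∂[0,3,5] = [3,5] − [0,5] + [0,3],
  ∂[0,1,2] = [1,2] − [0,2] + [0,1].
This gives a 15×10 integer matrix of rank 10; reducing to Smith normal form yields diagonal entries (1,1,1,1,1,1,1,1,1,2).

Reading off H_k = ker ∂_k / im ∂_{k+1}:

  H_0: rank C_0 − rank ∂_1 = 6 − 5 = 1, and the invariant factors of ∂_1 are all 1, so H_0 = Z.
  H_1: rank ker ∂_1 − rank ∂_2 = (15 − 5) − 10 = 0, and ∂_2 has invariant factor 2 > 1, so H_1 = Z/2.
  H_2: rank ker ∂_2 − rank ∂_3 = (10 − 10) − 0 = 0, and there is no ∂_3, so H_2 = 0.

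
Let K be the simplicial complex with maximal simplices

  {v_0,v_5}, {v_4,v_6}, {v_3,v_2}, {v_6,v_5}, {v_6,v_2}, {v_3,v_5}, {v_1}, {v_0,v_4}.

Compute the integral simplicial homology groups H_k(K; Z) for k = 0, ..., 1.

We work with the vertex ordering v_0 < v_1 < v_2 < v_3 < v_4 < v_5 < v_6. The simplices of K, each written with vertices in increasing order, are:

  0-simplices (7): [v_0], [v_1], [v_2], [v_3], [v_4], [v_5], [v_6]
  1-simplices (7): [v_0,v_4], [v_0,v_5], [v_2,v_3], [v_2,v_6], [v_3,v_5], [v_4,v_6], [v_5,v_6]

giving chain groups C_0 ≅ Z^7, C_1 ≅ Z^7.

∂_1: C_1 → C_0 maps an edge to its endpoints' difference, ∂[p,q] = q − p. For instance
  ∂[v_2,v_3] = [v_3] − [v_2].
The 7×7 boundary matrix has rank 5 and Smith normal form diag(1,1,1,1,1).

Now H_k = ker ∂_k / im ∂_{k+1}, so:

  H_0: rank C_0 − rank ∂_1 = 7 − 5 = 2, and the invariant factors of ∂_1 are all 1, so H_0 ≅ Z^2.
  H_1: rank ker ∂_1 − rank ∂_2 = (7 − 5) − 0 = 2, and there is no ∂_2, so H_1 ≅ Z^2.

As a check, the Euler characteristic is 7 − 7 = 0, which agrees with 2 − 2 = 0.

H_0 = Z^2,  H_1 = Z^2.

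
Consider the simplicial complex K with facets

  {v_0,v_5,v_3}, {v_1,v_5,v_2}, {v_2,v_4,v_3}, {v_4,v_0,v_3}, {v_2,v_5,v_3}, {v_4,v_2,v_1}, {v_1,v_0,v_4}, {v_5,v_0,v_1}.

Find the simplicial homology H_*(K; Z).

H_0 ≅ Z,  H_1 = 0,  H_2 ≅ Z.

K has 6 vertices, 12 edges, 8 triangles.
rank ∂_0 = 0, rank ∂_1 = 5 ⇒ b_0 = 6 − 0 − 5 = 1; all invariant factors of ∂_1 are 1 so no torsion. So H_0 ≅ Z.
rank ∂_1 = 5, rank ∂_2 = 7 ⇒ b_1 = 12 − 5 − 7 = 0; all invariant factors of ∂_2 are 1 so no torsion. So H_1 ≅ 0.
rank ∂_2 = 7, rank ∂_3 = 0 ⇒ b_2 = 8 − 7 − 0 = 1. So H_2 ≅ Z.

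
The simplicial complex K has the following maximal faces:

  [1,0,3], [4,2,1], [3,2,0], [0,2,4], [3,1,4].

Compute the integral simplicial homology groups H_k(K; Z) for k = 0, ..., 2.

Take the total order 0 < 1 < 2 < 3 < 4 on the vertex set. Then K (dimension 2) consists of the simplices:

  0-simplices (5): [0], [1], [2], [3], [4]
  1-simplices (10): [0,1], [0,2], [0,3], [0,4], [1,2], [1,3], [1,4], [2,3], [2,4], [3,4]
  2-simplices (5): [0,1,3], [0,2,3], [0,2,4], [1,2,4], [1,3,4]

Hence C_0 ≅ Z^5, C_1 ≅ Z^10, C_2 ≅ Z^5.

The boundary map ∂_1: C_1 → C_0 sends each edge [p,q] (with p < q) to q − p.
The resulting 5×10 matrix has rank 4, and its Smith normal form has invariant factors (1,1,1,1).

The boundary map ∂_2: C_2 → C_1 sends each 2-simplex [p,q,r] to [q,r] − [p,r] + [p,q]. For instance
  ∂[0,2,4] = [2,4] − [0,4] + [0,2],
  ∂[0,1,3] = [1,3] − [0,3] + [0,1].
As a 10×5 matrix over Z this has rank 5, with invariant factors (1,1,1,1,1).

Now H_k = ker ∂_k / im ∂_{k+1}, so:

  H_0: rank C_0 − rank ∂_1 = 5 − 4 = 1, and the invariant factors of ∂_1 are all 1, so H_0 = Z.
  H_1: rank ker ∂_1 − rank ∂_2 = (10 − 4) − 5 = 1, and the invariant factors of ∂_2 are all 1, so H_1 = Z.
  H_2: rank ker ∂_2 − rank ∂_3 = (5 − 5) − 0 = 0, and there is no ∂_3, so H_2 = 0.

As a check, the Euler characteristic is 5 − 10 + 5 = 0, which agrees with 1 − 1 + 0 = 0.

H_0 = Z,  H_1 = Z,  H_2 = 0.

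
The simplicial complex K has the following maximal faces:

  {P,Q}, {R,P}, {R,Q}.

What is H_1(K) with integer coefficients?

Fix the vertex order P < Q < R and write every simplex with vertices in increasing order. Then dim K = 1 and the simplices of K are:

  0-simplices (3): P, Q, R
  1-simplices (3): PQ, PR, QR

Hence C_0 ≅ Z^3, C_1 ≅ Z^3.

The boundary map ∂_1: C_1 → C_0 is given by ∂[p,q] = [q] − [p]. For instance
  ∂PQ = Q − P.
As a 3×3 matrix over Z this has rank 2, with invariant factors (1,1).

Reading off H_k = ker ∂_k / im ∂_{k+1}:

  H_1: rank ker ∂_1 − rank ∂_2 = (3 − 2) − 0 = 1, and there is no ∂_2, so H_1 ≅ Z.

H_1 = Z.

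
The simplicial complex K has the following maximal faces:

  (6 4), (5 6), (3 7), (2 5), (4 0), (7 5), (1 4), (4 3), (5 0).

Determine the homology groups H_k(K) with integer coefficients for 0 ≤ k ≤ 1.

K has 8 vertices, 9 edges.
rank ∂_0 = 0, rank ∂_1 = 7 ⇒ b_0 = 8 − 0 − 7 = 1; all invariant factors of ∂_1 are 1 so no torsion. So H_0 = Z.
rank ∂_1 = 7, rank ∂_2 = 0 ⇒ b_1 = 9 − 7 − 0 = 2. So H_1 = Z^2.

H_0 ≅ Z,  H_1 ≅ Z^2.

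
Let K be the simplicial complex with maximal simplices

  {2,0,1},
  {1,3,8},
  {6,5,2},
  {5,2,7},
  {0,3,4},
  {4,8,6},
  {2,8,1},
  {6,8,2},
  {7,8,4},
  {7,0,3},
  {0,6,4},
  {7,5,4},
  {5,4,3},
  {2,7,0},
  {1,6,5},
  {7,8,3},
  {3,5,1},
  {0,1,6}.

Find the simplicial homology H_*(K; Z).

Take the total order 0 < 1 < 2 < 3 < 4 < 5 < 6 < 7 < 8 on the vertex set. Then K (dimension 2) consists of the simplices:

  0-simplices (9): [0], [1], [2], [3], [4], [5], [6], [7], [8]
  1-simplices (27): (27 of them)
  2-simplices (18): [0,1,2], [0,1,6], [0,2,7], [0,3,4], [0,3,7], [0,4,6], [1,2,8], [1,3,5], [1,3,8], [1,5,6], [2,5,6], [2,5,7], [2,6,8], [3,4,5], [3,7,8], [4,5,7], [4,6,8], [4,7,8]

so the chain groups are C_0 ≅ Z^9, C_1 ≅ Z^27, C_2 ≅ Z^18.

∂_1: C_1 → C_0 maps an edge to its endpoints' difference, ∂[p,q] = q − p. For instance
  ∂[3,7] = [7] − [3].
This gives a 9×27 integer matrix of rank 8; reducing to Smith normal form yields diagonal entries (1,1,1,1,1,1,1,1).

∂_2: C_2 → C_1 maps a triangle to the signed sum of its edges. For instance
  ∂[4,6,8] = [6,8] − [4,8] + [4,6],
  ∂[0,4,6] = [4,6] − [0,6] + [0,4].
This gives a 27×18 integer matrix of rank 18; reducing to Smith normal form yields diagonal entries (1,1,1,1,1,1,1,1,1,1,1,1,1,1,1,1,1,2).

Reading off H_k = ker ∂_k / im ∂_{k+1}:

  H_0: rank C_0 − rank ∂_1 = 9 − 8 = 1, and the invariant factors of ∂_1 are all 1, so H_0 ≅ Z.
  H_1: rank ker ∂_1 − rank ∂_2 = (27 − 8) − 18 = 1, and ∂_2 has invariant factor 2 > 1, so H_1 ≅ Z ⊕ Z/2.
  H_2: rank ker ∂_2 − rank ∂_3 = (18 − 18) − 0 = 0, and there is no ∂_3, so H_2 ≅ 0.

H_0 ≅ Z,  H_1 ≅ Z ⊕ Z/2,  H_2 = 0.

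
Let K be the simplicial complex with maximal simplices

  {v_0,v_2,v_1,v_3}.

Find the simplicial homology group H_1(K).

H_1 ≅ 0.

Fix the vertex order v_0 < v_1 < v_2 < v_3 and write every simplex with vertices in increasing order. Then dim K = 3 and the simplices of K are:

  0-simplices (4): [v_0], [v_1], [v_2], [v_3]
  1-simplices (6): [v_0,v_1], [v_0,v_2], [v_0,v_3], [v_1,v_2], [v_1,v_3], [v_2,v_3]
  2-simplices (4): [v_0,v_1,v_2], [v_0,v_1,v_3], [v_0,v_2,v_3], [v_1,v_2,v_3]
  3-simplices (1): [v_0,v_1,v_2,v_3]

giving chain groups C_0 ≅ Z^4, C_1 ≅ Z^6, C_2 ≅ Z^4, C_3 ≅ Z^1.

The boundary map ∂_1: C_1 → C_0 is given by ∂[p,q] = [q] − [p]. For instance
  ∂[v_0,v_3] = [v_3] − [v_0].
As a 4×6 matrix over Z this has rank 3, with invariant factors (1,1,1).

The boundary map ∂_2: C_2 → C_1 maps a triangle to the signed sum of its edges. For instance
  ∂[v_1,v_2,v_3] = [v_2,v_3] − [v_1,v_3] + [v_1,v_2],
  ∂[v_0,v_1,v_3] = [v_1,v_3] − [v_0,v_3] + [v_0,v_1].
The 6×4 boundary matrix has rank 3 and Smith normal form diag(1,1,1).

The boundary map ∂_3: C_3 → C_2 sends each 3-simplex σ to the alternating sum Σ_i (−1)^i (σ with its i-th vertex removed). For instance
  ∂[v_0,v_1,v_2,v_3] = [v_1,v_2,v_3] − [v_0,v_2,v_3] + [v_0,v_1,v_3] − [v_0,v_1,v_2].
The 4×1 boundary matrix has rank 1 and Smith normal form diag(1).

Now H_k = ker ∂_k / im ∂_{k+1}, so:

  H_1: rank ker ∂_1 − rank ∂_2 = (6 − 3) − 3 = 0, and the invariant factors of ∂_2 are all 1, so H_1 = 0.

(K is a triangulation of the 3-simplex.)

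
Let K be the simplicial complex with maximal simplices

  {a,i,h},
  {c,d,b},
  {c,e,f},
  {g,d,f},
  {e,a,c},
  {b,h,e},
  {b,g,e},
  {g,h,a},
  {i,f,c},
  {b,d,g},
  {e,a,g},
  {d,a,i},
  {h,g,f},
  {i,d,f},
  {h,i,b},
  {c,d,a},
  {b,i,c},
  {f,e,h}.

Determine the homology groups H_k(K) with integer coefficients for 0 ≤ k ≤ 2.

H_0 ≅ Z,  H_1 ≅ Z ⊕ Z/2Z,  H_2 = 0.

Fix the vertex order a < b < c < d < e < f < g < h < i and write every simplex with vertices in increasing order. Then dim K = 2 and the simplices of K are:

  0-simplices (9): a, b, c, d, e, f, g, h, i
  1-simplices (27): ac, ad, ae, ag, ah, ai, bc, bd, be, bg, bh, bi, cd, ce, cf, ci, df, dg, di, ef, eg, eh, fg, fh, fi, gh, hi
  2-simplices (18): acd, ace, adi, aeg, agh, ahi, bcd, bci, bdg, beg, beh, bhi, cef, cfi, dfg, dfi, efh, fgh

so the chain groups are C_0 ≅ Z^9, C_1 ≅ Z^27, C_2 ≅ Z^18.

The boundary map ∂_1: C_1 → C_0 sends each edge [p,q] (with p < q) to q − p.
The resulting 9×27 matrix has rank 8, and its Smith normal form has invariant factors (1,1,1,1,1,1,1,1).

The boundary map ∂_2: C_2 → C_1 sends each 2-simplex [p,q,r] to [q,r] − [p,r] + [p,q]. For instance
  ∂adi = di − ai + ad,
  ∂aeg = eg − ag + ae.
As a 27×18 matrix over Z this has rank 18, with invariant factors (1,1,1,1,1,1,1,1,1,1,1,1,1,1,1,1,1,2).

Now H_k = ker ∂_k / im ∂_{k+1}, so:

  H_0: rank C_0 − rank ∂_1 = 9 − 8 = 1, and the invariant factors of ∂_1 are all 1, so H_0 = Z.
  H_1: rank ker ∂_1 − rank ∂_2 = (27 − 8) − 18 = 1, and ∂_2 has invariant factor 2 > 1, so H_1 = Z ⊕ Z/2Z.
  H_2: rank ker ∂_2 − rank ∂_3 = (18 − 18) − 0 = 0, and there is no ∂_3, so H_2 = 0.

As a check, the Euler characteristic is 9 − 27 + 18 = 0, which agrees with 1 − 1 + 0 = 0.
(K is a triangulation of the Klein bottle.)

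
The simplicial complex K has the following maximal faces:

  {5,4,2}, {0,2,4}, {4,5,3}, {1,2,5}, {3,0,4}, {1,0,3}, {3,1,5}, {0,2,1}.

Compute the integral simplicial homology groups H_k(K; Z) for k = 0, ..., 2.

H_0 ≅ Z,  H_1 = 0,  H_2 ≅ Z.

Take the total order 0 < 1 < 2 < 3 < 4 < 5 on the vertex set. Then K (dimension 2) consists of the simplices:

  0-simplices (6): [0], [1], [2], [3], [4], [5]
  1-simplices (12): [0,1], [0,2], [0,3], [0,4], [1,2], [1,3], [1,5], [2,4], [2,5], [3,4], [3,5], [4,5]
  2-simplices (8): [0,1,2], [0,1,3], [0,2,4], [0,3,4], [1,2,5], [1,3,5], [2,4,5], [3,4,5]

so the chain groups are C_0 ≅ Z^6, C_1 ≅ Z^12, C_2 ≅ Z^8.

Boundary ∂_1: C_1 → C_0 is given by ∂[p,q] = [q] − [p]. For instance
  ∂[3,4] = [4] − [3].
As a 6×12 matrix over Z this has rank 5, with invariant factors (1,1,1,1,1).

∂_2: C_2 → C_1 maps a triangle to the signed sum of its edges. For instance
  ∂[3,4,5] = [4,5] − [3,5] + [3,4],
  ∂[2,4,5] = [4,5] − [2,5] + [2,4].
The resulting 12×8 matrix has rank 7, and its Smith normal form has invariant factors (1,1,1,1,1,1,1).

From H_k ≅ ker(∂_k) / im(∂_{k+1}) we obtain:

  H_0: rank C_0 − rank ∂_1 = 6 − 5 = 1, and the invariant factors of ∂_1 are all 1, so H_0 = Z.
  H_1: rank ker ∂_1 − rank ∂_2 = (12 − 5) − 7 = 0, and the invariant factors of ∂_2 are all 1, so H_1 = 0.
  H_2: rank ker ∂_2 − rank ∂_3 = (8 − 7) − 0 = 1, and there is no ∂_3, so H_2 = Z.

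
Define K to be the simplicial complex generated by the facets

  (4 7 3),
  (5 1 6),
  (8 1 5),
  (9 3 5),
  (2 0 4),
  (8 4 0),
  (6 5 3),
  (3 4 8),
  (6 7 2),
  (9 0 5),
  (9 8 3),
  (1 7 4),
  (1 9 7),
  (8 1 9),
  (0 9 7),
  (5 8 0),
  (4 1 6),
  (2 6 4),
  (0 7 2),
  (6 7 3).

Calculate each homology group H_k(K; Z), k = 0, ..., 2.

Fix the vertex order 0 < 1 < 2 < 3 < 4 < 5 < 6 < 7 < 8 < 9 and write every simplex with vertices in increasing order. Then dim K = 2 and the simplices of K are:

  0-simplices (10): [0], [1], [2], [3], [4], [5], [6], [7], [8], [9]
  1-simplices (30): (30 of them)
  2-simplices (20): (20 of them)

Hence C_0 ≅ Z^10, C_1 ≅ Z^30, C_2 ≅ Z^20.

∂_1: C_1 → C_0 maps an edge to its endpoints' difference, ∂[p,q] = q − p.
This gives a 10×30 integer matrix of rank 9; reducing to Smith normal form yields diagonal entries (1,1,1,1,1,1,1,1,1).

The boundary map ∂_2: C_2 → C_1 acts by ∂[p,q,r] = [q,r] − [p,r] + [p,q]. For instance
  ∂[1,5,8] = [5,8] − [1,8] + [1,5],
  ∂[3,4,7] = [4,7] − [3,7] + [3,4].
The 30×20 boundary matrix has rank 20 and Smith normal form diag(1,1,1,1,1,1,1,1,1,1,1,1,1,1,1,1,1,1,1,2).

Reading off H_k = ker ∂_k / im ∂_{k+1}:

  H_0: rank C_0 − rank ∂_1 = 10 − 9 = 1, and the invariant factors of ∂_1 are all 1, so H_0 = Z.
  H_1: rank ker ∂_1 − rank ∂_2 = (30 − 9) − 20 = 1, and ∂_2 has invariant factor 2 > 1, so H_1 = Z × Z/2.
  H_2: rank ker ∂_2 − rank ∂_3 = (20 − 20) − 0 = 0, and there is no ∂_3, so H_2 = 0.

H_0 = Z,  H_1 = Z × Z/2,  H_2 = 0.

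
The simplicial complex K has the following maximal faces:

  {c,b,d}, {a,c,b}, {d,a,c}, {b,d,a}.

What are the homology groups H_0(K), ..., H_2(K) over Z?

K has 4 vertices, 6 edges, 4 triangles.
rank ∂_0 = 0, rank ∂_1 = 3 ⇒ b_0 = 4 − 0 − 3 = 1; all invariant factors of ∂_1 are 1 so no torsion. So H_0 = Z.
rank ∂_1 = 3, rank ∂_2 = 3 ⇒ b_1 = 6 − 3 − 3 = 0; all invariant factors of ∂_2 are 1 so no torsion. So H_1 = 0.
rank ∂_2 = 3, rank ∂_3 = 0 ⇒ b_2 = 4 − 3 − 0 = 1. So H_2 = Z.

H_0 = Z,  H_1 = 0,  H_2 = Z.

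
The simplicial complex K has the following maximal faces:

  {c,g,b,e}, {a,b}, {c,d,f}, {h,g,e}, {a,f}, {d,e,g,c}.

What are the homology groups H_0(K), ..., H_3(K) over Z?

We work with the vertex ordering a < b < c < d < e < f < g < h. The simplices of K, each written with vertices in increasing order, are:

  0-simplices (8): a, b, c, d, e, f, g, h
  1-simplices (15): ab, af, bc, be, bg, cd, ce, cf, cg, de, df, dg, eg, eh, gh
  2-simplices (9): bce, bcg, beg, cde, cdf, cdg, ceg, deg, egh
  3-simplices (2): bceg, cdeg

Hence C_0 ≅ Z^8, C_1 ≅ Z^15, C_2 ≅ Z^9, C_3 ≅ Z^2.

∂_1: C_1 → C_0 sends each edge [p,q] (with p < q) to q − p.
This gives a 8×15 integer matrix of rank 7; reducing to Smith normal form yields diagonal entries (1,1,1,1,1,1,1).

Boundary ∂_2: C_2 → C_1 sends each 2-simplex [p,q,r] to [q,r] − [p,r] + [p,q]. For instance
  ∂bcg = cg − bg + bc,
  ∂cdf = df − cf + cd.
This gives a 15×9 integer matrix of rank 7; reducing to Smith normal form yields diagonal entries (1,1,1,1,1,1,1).

∂_3: C_3 → C_2 sends each 3-simplex σ to the alternating sum Σ_i (−1)^i (σ with its i-th vertex removed). For instance
  ∂cdeg = deg − ceg + cdg − cde,
  ∂bceg = ceg − beg + bcg − bce.
This gives a 9×2 integer matrix of rank 2; reducing to Smith normal form yields diagonal entries (1,1).

Computing H_k = (kernel of ∂_k) / (image of ∂_{k+1}):

  H_0: rank C_0 − rank ∂_1 = 8 − 7 = 1, and the invariant factors of ∂_1 are all 1, so H_0 ≅ Z.
  H_1: rank ker ∂_1 − rank ∂_2 = (15 − 7) − 7 = 1, and the invariant factors of ∂_2 are all 1, so H_1 ≅ Z.
  H_2: rank ker ∂_2 − rank ∂_3 = (9 − 7) − 2 = 0, and the invariant factors of ∂_3 are all 1, so H_2 ≅ 0.
  H_3: rank ker ∂_3 − rank ∂_4 = (2 − 2) − 0 = 0, and there is no ∂_4, so H_3 ≅ 0.

H_0 ≅ Z,  H_1 ≅ Z,  H_2 = 0,  H_3 = 0.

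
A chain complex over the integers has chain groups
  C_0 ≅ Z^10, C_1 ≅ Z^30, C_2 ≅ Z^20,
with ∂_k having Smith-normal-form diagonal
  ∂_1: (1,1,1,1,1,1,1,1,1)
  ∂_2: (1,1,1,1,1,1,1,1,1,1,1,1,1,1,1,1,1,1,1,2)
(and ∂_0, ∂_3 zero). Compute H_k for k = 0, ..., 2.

H_0 ≅ Z,  H_1 ≅ Z ⊕ Z/2,  H_2 = 0.

H_0: b_0 = 10 − 0 − 9 = 1; torsion from ∂_1 factors > 1: none. So H_0 ≅ Z.
H_1: b_1 = 30 − 9 − 20 = 1; torsion from ∂_2 factors > 1: [2]. So H_1 ≅ Z ⊕ Z/2.
H_2: b_2 = 20 − 20 − 0 = 0; torsion from ∂_3 factors > 1: none. So H_2 ≅ 0.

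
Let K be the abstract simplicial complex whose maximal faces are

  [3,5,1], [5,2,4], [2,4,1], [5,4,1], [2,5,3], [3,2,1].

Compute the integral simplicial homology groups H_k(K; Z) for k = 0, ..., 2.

H_0 = Z,  H_1 = 0,  H_2 = Z.

Take the total order 1 < 2 < 3 < 4 < 5 on the vertex set. Then K (dimension 2) consists of the simplices:

  0-simplices (5): [1], [2], [3], [4], [5]
  1-simplices (9): [1,2], [1,3], [1,4], [1,5], [2,3], [2,4], [2,5], [3,5], [4,5]
  2-simplices (6): [1,2,3], [1,2,4], [1,3,5], [1,4,5], [2,3,5], [2,4,5]

Hence C_0 ≅ Z^5, C_1 ≅ Z^9, C_2 ≅ Z^6.

∂_1: C_1 → C_0 sends each edge [p,q] (with p < q) to q − p. For instance
  ∂[1,2] = [2] − [1].
The 5×9 boundary matrix has rank 4 and Smith normal form diag(1,1,1,1).

∂_2: C_2 → C_1 maps a triangle to the signed sum of its edges. For instance
  ∂[1,4,5] = [4,5] − [1,5] + [1,4],
  ∂[2,3,5] = [3,5] − [2,5] + [2,3].
As a 9×6 matrix over Z this has rank 5, with invariant factors (1,1,1,1,1).

Computing H_k = (kernel of ∂_k) / (image of ∂_{k+1}):

  H_0: rank C_0 − rank ∂_1 = 5 − 4 = 1, and the invariant factors of ∂_1 are all 1, so H_0 ≅ Z.
  H_1: rank ker ∂_1 − rank ∂_2 = (9 − 4) − 5 = 0, and the invariant factors of ∂_2 are all 1, so H_1 ≅ 0.
  H_2: rank ker ∂_2 − rank ∂_3 = (6 − 5) − 0 = 1, and there is no ∂_3, so H_2 ≅ Z.

As a check, the Euler characteristic is 5 − 9 + 6 = 2, which agrees with 1 − 0 + 1 = 2.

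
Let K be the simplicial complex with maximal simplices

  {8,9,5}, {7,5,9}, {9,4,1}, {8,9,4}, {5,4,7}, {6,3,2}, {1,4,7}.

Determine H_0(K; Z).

Order the vertices as 1 < 2 < 3 < 4 < 5 < 6 < 7 < 8 < 9. Listing each simplex with vertices in this order, K has dimension 2 with simplices:

  0-simplices (9): [1], [2], [3], [4], [5], [6], [7], [8], [9]
  1-simplices (15): [1,4], [1,7], [1,9], [2,3], [2,6], [3,6], [4,5], [4,7], [4,8], [4,9], [5,7], [5,8], [5,9], [7,9], [8,9]
  2-simplices (7): [1,4,7], [1,4,9], [2,3,6], [4,5,7], [4,8,9], [5,7,9], [5,8,9]

giving chain groups C_0 ≅ Z^9, C_1 ≅ Z^15, C_2 ≅ Z^7.

Boundary ∂_1: C_1 → C_0 maps an edge to its endpoints' difference, ∂[p,q] = q − p. For instance
  ∂[4,9] = [9] − [4].
The 9×15 boundary matrix has rank 7 and Smith normal form diag(1,1,1,1,1,1,1).

The boundary map ∂_2: C_2 → C_1 sends each 2-simplex [p,q,r] to [q,r] − [p,r] + [p,q]. For instance
  ∂[2,3,6] = [3,6] − [2,6] + [2,3],
  ∂[1,4,7] = [4,7] − [1,7] + [1,4].
The resulting 15×7 matrix has rank 7, and its Smith normal form has invariant factors (1,1,1,1,1,1,1).

Computing H_k = (kernel of ∂_k) / (image of ∂_{k+1}):

  H_0: rank C_0 − rank ∂_1 = 9 − 7 = 2, and the invariant factors of ∂_1 are all 1, so H_0 ≅ Z^2.

H_0 ≅ Z^2.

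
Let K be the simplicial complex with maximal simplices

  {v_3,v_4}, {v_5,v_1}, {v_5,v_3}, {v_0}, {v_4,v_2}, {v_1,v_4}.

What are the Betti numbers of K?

b_0 = 2, b_1 = 1.

Take the total order v_0 < v_1 < v_2 < v_3 < v_4 < v_5 on the vertex set. Then K (dimension 1) consists of the simplices:

  0-simplices (6): [v_0], [v_1], [v_2], [v_3], [v_4], [v_5]
  1-simplices (5): [v_1,v_4], [v_1,v_5], [v_2,v_4], [v_3,v_4], [v_3,v_5]

giving chain groups C_0 ≅ Z^6, C_1 ≅ Z^5.

Boundary ∂_1: C_1 → C_0 is given by ∂[p,q] = [q] − [p].
The resulting 6×5 matrix has rank 4, and its Smith normal form has invariant factors (1,1,1,1).

Now H_k = ker ∂_k / im ∂_{k+1}, so:

  H_0: rank C_0 − rank ∂_1 = 6 − 4 = 2, and the invariant factors of ∂_1 are all 1, so H_0 = Z^2.
  H_1: rank ker ∂_1 − rank ∂_2 = (5 − 4) − 0 = 1, and there is no ∂_2, so H_1 = Z.

Hence the Betti numbers are b_0 = 2, b_1 = 1.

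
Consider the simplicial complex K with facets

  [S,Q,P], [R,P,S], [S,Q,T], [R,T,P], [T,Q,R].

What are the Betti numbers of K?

b_0 = 1, b_1 = 1, b_2 = 0.

Order the vertices as P < Q < R < S < T. Listing each simplex with vertices in this order, K has dimension 2 with simplices:

  0-simplices (5): P, Q, R, S, T
  1-simplices (10): PQ, PR, PS, PT, QR, QS, QT, RS, RT, ST
  2-simplices (5): PQS, PRS, PRT, QRT, QST

so the chain groups are C_0 ≅ Z^5, C_1 ≅ Z^10, C_2 ≅ Z^5.

The boundary map ∂_1: C_1 → C_0 is given by ∂[p,q] = [q] − [p]. For instance
  ∂PS = S − P.
This gives a 5×10 integer matrix of rank 4; reducing to Smith normal form yields diagonal entries (1,1,1,1).

∂_2: C_2 → C_1 acts by ∂[p,q,r] = [q,r] − [p,r] + [p,q]. For instance
  ∂PRT = RT − PT + PR,
  ∂QST = ST − QT + QS.
As a 10×5 matrix over Z this has rank 5, with invariant factors (1,1,1,1,1).

From H_k ≅ ker(∂_k) / im(∂_{k+1}) we obtain:

  H_0: rank C_0 − rank ∂_1 = 5 − 4 = 1, and the invariant factors of ∂_1 are all 1, so H_0 ≅ Z.
  H_1: rank ker ∂_1 − rank ∂_2 = (10 − 4) − 5 = 1, and the invariant factors of ∂_2 are all 1, so H_1 ≅ Z.
  H_2: rank ker ∂_2 − rank ∂_3 = (5 − 5) − 0 = 0, and there is no ∂_3, so H_2 ≅ 0.

As a check, the Euler characteristic is 5 − 10 + 5 = 0, which agrees with 1 − 1 + 0 = 0.

Hence the Betti numbers are b_0 = 1, b_1 = 1, b_2 = 0.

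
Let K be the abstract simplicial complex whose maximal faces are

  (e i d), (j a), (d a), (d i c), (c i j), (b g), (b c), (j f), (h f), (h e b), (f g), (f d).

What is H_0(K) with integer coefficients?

We work with the vertex ordering a < b < c < d < e < f < g < h < i < j. The simplices of K, each written with vertices in increasing order, are:

  0-simplices (10): a, b, c, d, e, f, g, h, i, j
  1-simplices (18): ad, aj, bc, be, bg, bh, cd, ci, cj, de, df, di, eh, ei, fg, fh, fj, ij
  2-simplices (4): beh, cdi, cij, dei

so the chain groups are C_0 ≅ Z^10, C_1 ≅ Z^18, C_2 ≅ Z^4.

The boundary map ∂_1: C_1 → C_0 sends each edge [p,q] (with p < q) to q − p. For instance
  ∂eh = h − e.
As a 10×18 matrix over Z this has rank 9, with invariant factors (1,1,1,1,1,1,1,1,1).

∂_2: C_2 → C_1 maps a triangle to the signed sum of its edges. For instance
  ∂cij = ij − cj + ci,
  ∂cdi = di − ci + cd.
The 18×4 boundary matrix has rank 4 and Smith normal form diag(1,1,1,1).

From H_k ≅ ker(∂_k) / im(∂_{k+1}) we obtain:

  H_0: rank C_0 − rank ∂_1 = 10 − 9 = 1, and the invariant factors of ∂_1 are all 1, so H_0 ≅ Z.

H_0 = Z.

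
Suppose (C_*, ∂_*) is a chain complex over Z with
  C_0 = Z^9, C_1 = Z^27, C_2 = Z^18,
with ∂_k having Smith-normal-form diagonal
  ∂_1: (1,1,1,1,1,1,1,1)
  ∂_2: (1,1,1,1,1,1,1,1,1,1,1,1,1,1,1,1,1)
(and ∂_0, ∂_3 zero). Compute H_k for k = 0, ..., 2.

H_0: b_0 = 9 − 0 − 8 = 1; torsion from ∂_1 factors > 1: none. So H_0 ≅ Z.
H_1: b_1 = 27 − 8 − 17 = 2; torsion from ∂_2 factors > 1: none. So H_1 ≅ Z^2.
H_2: b_2 = 18 − 17 − 0 = 1; torsion from ∂_3 factors > 1: none. So H_2 ≅ Z.

H_0 ≅ Z,  H_1 ≅ Z^2,  H_2 ≅ Z.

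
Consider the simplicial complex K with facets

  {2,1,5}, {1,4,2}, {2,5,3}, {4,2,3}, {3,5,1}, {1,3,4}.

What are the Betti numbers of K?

We work with the vertex ordering 1 < 2 < 3 < 4 < 5. The simplices of K, each written with vertices in increasing order, are:

  0-simplices (5): [1], [2], [3], [4], [5]
  1-simplices (9): [1,2], [1,3], [1,4], [1,5], [2,3], [2,4], [2,5], [3,4], [3,5]
  2-simplices (6): [1,2,4], [1,2,5], [1,3,4], [1,3,5], [2,3,4], [2,3,5]

giving chain groups C_0 ≅ Z^5, C_1 ≅ Z^9, C_2 ≅ Z^6.

The boundary map ∂_1: C_1 → C_0 is given by ∂[p,q] = [q] − [p]. For instance
  ∂[1,3] = [3] − [1].
The resulting 5×9 matrix has rank 4, and its Smith normal form has invariant factors (1,1,1,1).

∂_2: C_2 → C_1 acts by ∂[p,q,r] = [q,r] − [p,r] + [p,q]. For instance
  ∂[1,2,5] = [2,5] − [1,5] + [1,2],
  ∂[2,3,5] = [3,5] − [2,5] + [2,3].
As a 9×6 matrix over Z this has rank 5, with invariant factors (1,1,1,1,1).

From H_k ≅ ker(∂_k) / im(∂_{k+1}) we obtain:

  H_0: rank C_0 − rank ∂_1 = 5 − 4 = 1, and the invariant factors of ∂_1 are all 1, so H_0 ≅ Z.
  H_1: rank ker ∂_1 − rank ∂_2 = (9 − 4) − 5 = 0, and the invariant factors of ∂_2 are all 1, so H_1 ≅ 0.
  H_2: rank ker ∂_2 − rank ∂_3 = (6 − 5) − 0 = 1, and there is no ∂_3, so H_2 ≅ Z.

As a check, the Euler characteristic is 5 − 9 + 6 = 2, which agrees with 1 − 0 + 1 = 2.
(K is a triangulation of the 2-sphere S^2.)

Hence the Betti numbers are b_0 = 1, b_1 = 0, b_2 = 1.

b_0 = 1, b_1 = 0, b_2 = 1.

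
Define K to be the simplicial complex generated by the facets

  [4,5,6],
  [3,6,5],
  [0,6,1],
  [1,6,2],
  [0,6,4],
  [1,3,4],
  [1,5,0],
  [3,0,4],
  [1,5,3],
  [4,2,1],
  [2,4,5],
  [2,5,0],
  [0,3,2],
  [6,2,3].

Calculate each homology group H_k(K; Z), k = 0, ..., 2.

K has 7 vertices, 21 edges, 14 triangles.
rank ∂_0 = 0, rank ∂_1 = 6 ⇒ b_0 = 7 − 0 − 6 = 1; all invariant factors of ∂_1 are 1 so no torsion. So H_0 = Z.
rank ∂_1 = 6, rank ∂_2 = 13 ⇒ b_1 = 21 − 6 − 13 = 2; all invariant factors of ∂_2 are 1 so no torsion. So H_1 = Z^2.
rank ∂_2 = 13, rank ∂_3 = 0 ⇒ b_2 = 14 − 13 − 0 = 1. So H_2 = Z.

H_0 = Z,  H_1 = Z^2,  H_2 = Z.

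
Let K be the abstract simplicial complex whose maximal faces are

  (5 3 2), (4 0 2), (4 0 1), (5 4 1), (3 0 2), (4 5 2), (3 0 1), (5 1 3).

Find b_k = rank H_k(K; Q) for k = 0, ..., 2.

Order the vertices as 0 < 1 < 2 < 3 < 4 < 5. Listing each simplex with vertices in this order, K has dimension 2 with simplices:

  0-simplices (6): [0], [1], [2], [3], [4], [5]
  1-simplices (12): [0,1], [0,2], [0,3], [0,4], [1,3], [1,4], [1,5], [2,3], [2,4], [2,5], [3,5], [4,5]
  2-simplices (8): [0,1,3], [0,1,4], [0,2,3], [0,2,4], [1,3,5], [1,4,5], [2,3,5], [2,4,5]

so the chain groups are C_0 ≅ Z^6, C_1 ≅ Z^12, C_2 ≅ Z^8.

∂_1: C_1 → C_0 is given by ∂[p,q] = [q] − [p].
The 6×12 boundary matrix has rank 5 and Smith normal form diag(1,1,1,1,1).

∂_2: C_2 → C_1 sends each 2-simplex [p,q,r] to [q,r] − [p,r] + [p,q]. For instance
  ∂[2,3,5] = [3,5] − [2,5] + [2,3],
  ∂[0,1,3] = [1,3] − [0,3] + [0,1].
As a 12×8 matrix over Z this has rank 7, with invariant factors (1,1,1,1,1,1,1).

Now H_k = ker ∂_k / im ∂_{k+1}, so:

  H_0: rank C_0 − rank ∂_1 = 6 − 5 = 1, and the invariant factors of ∂_1 are all 1, so H_0 = Z.
  H_1: rank ker ∂_1 − rank ∂_2 = (12 − 5) − 7 = 0, and the invariant factors of ∂_2 are all 1, so H_1 = 0.
  H_2: rank ker ∂_2 − rank ∂_3 = (8 − 7) − 0 = 1, and there is no ∂_3, so H_2 = Z.

(K is a triangulation of the 2-sphere S^2.)

Hence the Betti numbers are b_0 = 1, b_1 = 0, b_2 = 1.

b_0 = 1, b_1 = 0, b_2 = 1.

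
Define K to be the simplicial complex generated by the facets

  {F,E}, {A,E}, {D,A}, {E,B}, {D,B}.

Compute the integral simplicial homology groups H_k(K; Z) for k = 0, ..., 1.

H_0 = Z,  H_1 = Z.

Take the total order A < B < D < E < F on the vertex set. Then K (dimension 1) consists of the simplices:

  0-simplices (5): A, B, D, E, F
  1-simplices (5): AD, AE, BD, BE, EF

Hence C_0 ≅ Z^5, C_1 ≅ Z^5.

∂_1: C_1 → C_0 is given by ∂[p,q] = [q] − [p]. For instance
  ∂AE = E − A.
As a 5×5 matrix over Z this has rank 4, with invariant factors (1,1,1,1).

Now H_k = ker ∂_k / im ∂_{k+1}, so:

  H_0: rank C_0 − rank ∂_1 = 5 − 4 = 1, and the invariant factors of ∂_1 are all 1, so H_0 = Z.
  H_1: rank ker ∂_1 − rank ∂_2 = (5 − 4) − 0 = 1, and there is no ∂_2, so H_1 = Z.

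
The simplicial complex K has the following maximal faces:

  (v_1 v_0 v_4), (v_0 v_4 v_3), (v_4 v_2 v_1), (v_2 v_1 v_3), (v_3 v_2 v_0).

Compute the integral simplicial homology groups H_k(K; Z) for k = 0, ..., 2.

H_0 = Z,  H_1 = Z,  H_2 = 0.

Fix the vertex order v_0 < v_1 < v_2 < v_3 < v_4 and write every simplex with vertices in increasing order. Then dim K = 2 and the simplices of K are:

  0-simplices (5): [v_0], [v_1], [v_2], [v_3], [v_4]
  1-simplices (10): [v_0,v_1], [v_0,v_2], [v_0,v_3], [v_0,v_4], [v_1,v_2], [v_1,v_3], [v_1,v_4], [v_2,v_3], [v_2,v_4], [v_3,v_4]
  2-simplices (5): [v_0,v_1,v_4], [v_0,v_2,v_3], [v_0,v_3,v_4], [v_1,v_2,v_3], [v_1,v_2,v_4]

giving chain groups C_0 ≅ Z^5, C_1 ≅ Z^10, C_2 ≅ Z^5.

Boundary ∂_1: C_1 → C_0 is given by ∂[p,q] = [q] − [p].
The resulting 5×10 matrix has rank 4, and its Smith normal form has invariant factors (1,1,1,1).

Boundary ∂_2: C_2 → C_1 acts by ∂[p,q,r] = [q,r] − [p,r] + [p,q]. For instance
  ∂[v_0,v_2,v_3] = [v_2,v_3] − [v_0,v_3] + [v_0,v_2],
  ∂[v_1,v_2,v_4] = [v_2,v_4] − [v_1,v_4] + [v_1,v_2].
The 10×5 boundary matrix has rank 5 and Smith normal form diag(1,1,1,1,1).

Computing H_k = (kernel of ∂_k) / (image of ∂_{k+1}):

  H_0: rank C_0 − rank ∂_1 = 5 − 4 = 1, and the invariant factors of ∂_1 are all 1, so H_0 ≅ Z.
  H_1: rank ker ∂_1 − rank ∂_2 = (10 − 4) − 5 = 1, and the invariant factors of ∂_2 are all 1, so H_1 ≅ Z.
  H_2: rank ker ∂_2 − rank ∂_3 = (5 − 5) − 0 = 0, and there is no ∂_3, so H_2 ≅ 0.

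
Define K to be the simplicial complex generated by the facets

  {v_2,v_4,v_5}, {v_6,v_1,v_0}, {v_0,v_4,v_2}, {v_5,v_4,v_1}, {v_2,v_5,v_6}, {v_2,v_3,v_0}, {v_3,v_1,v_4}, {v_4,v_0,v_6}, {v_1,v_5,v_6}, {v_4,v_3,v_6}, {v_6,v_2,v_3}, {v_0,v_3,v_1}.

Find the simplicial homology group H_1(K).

H_1 = Z/2.

We work with the vertex ordering v_0 < v_1 < v_2 < v_3 < v_4 < v_5 < v_6. The simplices of K, each written with vertices in increasing order, are:

  0-simplices (7): [v_0], [v_1], [v_2], [v_3], [v_4], [v_5], [v_6]
  1-simplices (18): (18 of them)
  2-simplices (12): (12 of them)

so the chain groups are C_0 ≅ Z^7, C_1 ≅ Z^18, C_2 ≅ Z^12.

∂_1: C_1 → C_0 maps an edge to its endpoints' difference, ∂[p,q] = q − p.
The 7×18 boundary matrix has rank 6 and Smith normal form diag(1,1,1,1,1,1).

Boundary ∂_2: C_2 → C_1 acts by ∂[p,q,r] = [q,r] − [p,r] + [p,q]. For instance
  ∂[v_0,v_1,v_3] = [v_1,v_3] − [v_0,v_3] + [v_0,v_1],
  ∂[v_1,v_5,v_6] = [v_5,v_6] − [v_1,v_6] + [v_1,v_5].
As a 18×12 matrix over Z this has rank 12, with invariant factors (1,1,1,1,1,1,1,1,1,1,1,2).

Reading off H_k = ker ∂_k / im ∂_{k+1}:

  H_1: rank ker ∂_1 − rank ∂_2 = (18 − 6) − 12 = 0, and ∂_2 has invariant factor 2 > 1, so H_1 = Z/2.

(K is a triangulation of the real projective plane RP^2.)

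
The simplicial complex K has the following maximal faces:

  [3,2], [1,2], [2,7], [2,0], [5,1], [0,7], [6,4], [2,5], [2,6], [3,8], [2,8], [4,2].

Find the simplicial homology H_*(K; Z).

H_0 ≅ Z,  H_1 ≅ Z^4.

Fix the vertex order 0 < 1 < 2 < 3 < 4 < 5 < 6 < 7 < 8 and write every simplex with vertices in increasing order. Then dim K = 1 and the simplices of K are:

  0-simplices (9): [0], [1], [2], [3], [4], [5], [6], [7], [8]
  1-simplices (12): [0,2], [0,7], [1,2], [1,5], [2,3], [2,4], [2,5], [2,6], [2,7], [2,8], [3,8], [4,6]

so the chain groups are C_0 ≅ Z^9, C_1 ≅ Z^12.

∂_1: C_1 → C_0 is given by ∂[p,q] = [q] − [p]. For instance
  ∂[2,8] = [8] − [2].
The resulting 9×12 matrix has rank 8, and its Smith normal form has invariant factors (1,1,1,1,1,1,1,1).

Computing H_k = (kernel of ∂_k) / (image of ∂_{k+1}):

  H_0: rank C_0 − rank ∂_1 = 9 − 8 = 1, and the invariant factors of ∂_1 are all 1, so H_0 ≅ Z.
  H_1: rank ker ∂_1 − rank ∂_2 = (12 − 8) − 0 = 4, and there is no ∂_2, so H_1 ≅ Z^4.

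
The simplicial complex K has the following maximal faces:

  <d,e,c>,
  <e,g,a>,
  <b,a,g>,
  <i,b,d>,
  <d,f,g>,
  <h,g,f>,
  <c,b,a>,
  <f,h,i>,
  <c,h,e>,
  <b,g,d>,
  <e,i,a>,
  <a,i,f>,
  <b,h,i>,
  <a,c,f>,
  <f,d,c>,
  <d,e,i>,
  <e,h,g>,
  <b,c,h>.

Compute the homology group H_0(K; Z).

Fix the vertex order a < b < c < d < e < f < g < h < i and write every simplex with vertices in increasing order. Then dim K = 2 and the simplices of K are:

  0-simplices (9): a, b, c, d, e, f, g, h, i
  1-simplices (27): ab, ac, ae, af, ag, ai, bc, bd, bg, bh, bi, cd, ce, cf, ch, de, df, dg, di, eg, eh, ei, fg, fh, fi, gh, hi
  2-simplices (18): abc, abg, acf, aeg, aei, afi, bch, bdg, bdi, bhi, cde, cdf, ceh, dei, dfg, egh, fgh, fhi

giving chain groups C_0 ≅ Z^9, C_1 ≅ Z^27, C_2 ≅ Z^18.

∂_1: C_1 → C_0 is given by ∂[p,q] = [q] − [p]. For instance
  ∂hi = i − h.
As a 9×27 matrix over Z this has rank 8, with invariant factors (1,1,1,1,1,1,1,1).

The boundary map ∂_2: C_2 → C_1 sends each 2-simplex [p,q,r] to [q,r] − [p,r] + [p,q]. For instance
  ∂fgh = gh − fh + fg,
  ∂bhi = hi − bi + bh.
The 27×18 boundary matrix has rank 17 and Smith normal form diag(1,1,1,1,1,1,1,1,1,1,1,1,1,1,1,1,1).

Computing H_k = (kernel of ∂_k) / (image of ∂_{k+1}):

  H_0: rank C_0 − rank ∂_1 = 9 − 8 = 1, and the invariant factors of ∂_1 are all 1, so H_0 ≅ Z.

H_0 = Z.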